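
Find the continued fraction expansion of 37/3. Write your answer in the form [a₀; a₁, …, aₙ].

[12; 3]

Run the Euclidean algorithm, recording each quotient:
⌊37/3⌋ = 12, remainder 1
⌊3/1⌋ = 3, remainder 0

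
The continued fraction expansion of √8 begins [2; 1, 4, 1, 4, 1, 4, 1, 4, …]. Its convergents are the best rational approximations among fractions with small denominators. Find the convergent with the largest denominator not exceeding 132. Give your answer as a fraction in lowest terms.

99/35

List convergents until the denominator exceeds the bound:
a_0 = 2: 2/1  (≤ bound)
a_1 = 1: 3/1  (≤ bound)
a_2 = 4: 14/5  (≤ bound)
a_3 = 1: 17/6  (≤ bound)
a_4 = 4: 82/29  (≤ bound)
a_5 = 1: 99/35  (≤ bound)
a_6 = 4: 478/169  (> 132, stop)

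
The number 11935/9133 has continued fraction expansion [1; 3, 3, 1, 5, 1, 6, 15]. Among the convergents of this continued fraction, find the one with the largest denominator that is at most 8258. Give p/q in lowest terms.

788/603

a_0 = 1: 1/1  (≤ bound)
a_1 = 3: 4/3  (≤ bound)
a_2 = 3: 13/10  (≤ bound)
a_3 = 1: 17/13  (≤ bound)
a_4 = 5: 98/75  (≤ bound)
a_5 = 1: 115/88  (≤ bound)
a_6 = 6: 788/603  (≤ bound)
a_7 = 15: 11935/9133  (> 8258, stop)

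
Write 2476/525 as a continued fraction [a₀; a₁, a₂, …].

[4; 1, 2, 1, 1, 10, 7]

2476 ÷ 525 → quotient 4, remainder 376
525 ÷ 376 → quotient 1, remainder 149
376 ÷ 149 → quotient 2, remainder 78
149 ÷ 78 → quotient 1, remainder 71
78 ÷ 71 → quotient 1, remainder 7
71 ÷ 7 → quotient 10, remainder 1
7 ÷ 1 → quotient 7, remainder 0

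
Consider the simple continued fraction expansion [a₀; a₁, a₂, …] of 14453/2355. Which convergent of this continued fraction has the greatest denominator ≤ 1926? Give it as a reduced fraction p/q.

a_0 = 6: 6/1  (≤ bound)
a_1 = 7: 43/7  (≤ bound)
a_2 = 3: 135/22  (≤ bound)
a_3 = 2: 313/51  (≤ bound)
a_4 = 3: 1074/175  (≤ bound)
a_5 = 2: 2461/401  (≤ bound)
a_6 = 2: 5996/977  (≤ bound)
a_7 = 2: 14453/2355  (> 1926, stop)

5996/977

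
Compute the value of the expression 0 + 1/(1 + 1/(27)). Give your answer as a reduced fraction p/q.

27/28

Starting at the tail and folding back:
Start with 27.
1 + 1/(27/1) = 1 + 1/27 = 28/27
0 + 1/(28/27) = 0 + 27/28 = 27/28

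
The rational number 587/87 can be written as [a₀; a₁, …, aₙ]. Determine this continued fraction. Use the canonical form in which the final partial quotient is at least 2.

⌊587/87⌋ = 6, remainder 65
⌊87/65⌋ = 1, remainder 22
⌊65/22⌋ = 2, remainder 21
⌊22/21⌋ = 1, remainder 1
⌊21/1⌋ = 21, remainder 0

[6; 1, 2, 1, 21]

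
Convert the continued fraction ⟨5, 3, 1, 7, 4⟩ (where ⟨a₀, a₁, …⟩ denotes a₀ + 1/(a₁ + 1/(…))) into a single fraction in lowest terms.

673/128

Work from the innermost term outward:
Start with 4.
7 + 1/(4/1) = 7 + 1/4 = 29/4
1 + 1/(29/4) = 1 + 4/29 = 33/29
3 + 1/(33/29) = 3 + 29/33 = 128/33
5 + 1/(128/33) = 5 + 33/128 = 673/128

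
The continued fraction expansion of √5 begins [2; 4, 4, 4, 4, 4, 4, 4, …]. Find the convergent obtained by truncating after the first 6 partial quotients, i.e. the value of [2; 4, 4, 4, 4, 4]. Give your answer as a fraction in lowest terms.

2889/1292

Use the convergent recurrence hₖ = aₖ·hₖ₋₁ + hₖ₋₂ (and likewise for the denominators kₖ):
a_0 = 2: 2/1
a_1 = 4: 9/4
a_2 = 4: 38/17
a_3 = 4: 161/72
a_4 = 4: 682/305
a_5 = 4: 2889/1292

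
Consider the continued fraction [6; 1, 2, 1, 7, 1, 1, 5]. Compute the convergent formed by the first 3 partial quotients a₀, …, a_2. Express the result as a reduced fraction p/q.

Build up convergents one term at a time:
a_0 = 6: 6/1
a_1 = 1: 7/1
a_2 = 2: 20/3

20/3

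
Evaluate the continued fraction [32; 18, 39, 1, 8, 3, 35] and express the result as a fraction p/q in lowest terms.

Collapse the nested fraction from the inside out:
Start with 35.
3 + 1/(35/1) = 3 + 1/35 = 106/35
8 + 1/(106/35) = 8 + 35/106 = 883/106
1 + 1/(883/106) = 1 + 106/883 = 989/883
39 + 1/(989/883) = 39 + 883/989 = 39454/989
18 + 1/(39454/989) = 18 + 989/39454 = 711161/39454
32 + 1/(711161/39454) = 32 + 39454/711161 = 22796606/711161

22796606/711161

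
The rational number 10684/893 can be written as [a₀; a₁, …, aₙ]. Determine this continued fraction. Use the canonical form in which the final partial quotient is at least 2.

⌊10684/893⌋ = 11, remainder 861
⌊893/861⌋ = 1, remainder 32
⌊861/32⌋ = 26, remainder 29
⌊32/29⌋ = 1, remainder 3
⌊29/3⌋ = 9, remainder 2
⌊3/2⌋ = 1, remainder 1
⌊2/1⌋ = 2, remainder 0

[11; 1, 26, 1, 9, 1, 2]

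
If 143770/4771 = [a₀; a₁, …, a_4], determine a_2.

143770 ÷ 4771 → quotient 30, remainder 640
4771 ÷ 640 → quotient 7, remainder 291
640 ÷ 291 → quotient 2, remainder 58

2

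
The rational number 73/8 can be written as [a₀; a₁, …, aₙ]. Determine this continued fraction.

⌊73/8⌋ = 9, remainder 1
⌊8/1⌋ = 8, remainder 0

[9; 8]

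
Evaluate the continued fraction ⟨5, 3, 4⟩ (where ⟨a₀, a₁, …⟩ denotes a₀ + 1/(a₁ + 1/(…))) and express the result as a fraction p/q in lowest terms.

Start with 4.
3 + 1/(4/1) = 3 + 1/4 = 13/4
5 + 1/(13/4) = 5 + 4/13 = 69/13

69/13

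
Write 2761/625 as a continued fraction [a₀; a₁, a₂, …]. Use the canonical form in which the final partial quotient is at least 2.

⌊2761/625⌋ = 4, remainder 261
⌊625/261⌋ = 2, remainder 103
⌊261/103⌋ = 2, remainder 55
⌊103/55⌋ = 1, remainder 48
⌊55/48⌋ = 1, remainder 7
⌊48/7⌋ = 6, remainder 6
⌊7/6⌋ = 1, remainder 1
⌊6/1⌋ = 6, remainder 0

[4; 2, 2, 1, 1, 6, 1, 6]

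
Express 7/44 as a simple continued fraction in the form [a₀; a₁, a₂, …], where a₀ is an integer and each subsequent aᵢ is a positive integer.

7 ÷ 44 → quotient 0, remainder 7
44 ÷ 7 → quotient 6, remainder 2
7 ÷ 2 → quotient 3, remainder 1
2 ÷ 1 → quotient 2, remainder 0

[0; 6, 3, 2]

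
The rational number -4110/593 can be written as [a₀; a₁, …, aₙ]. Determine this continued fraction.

Apply division with remainder until the remainder is 0:
⌊-4110/593⌋ = -7, remainder 41
⌊593/41⌋ = 14, remainder 19
⌊41/19⌋ = 2, remainder 3
⌊19/3⌋ = 6, remainder 1
⌊3/1⌋ = 3, remainder 0

[-7; 14, 2, 6, 3]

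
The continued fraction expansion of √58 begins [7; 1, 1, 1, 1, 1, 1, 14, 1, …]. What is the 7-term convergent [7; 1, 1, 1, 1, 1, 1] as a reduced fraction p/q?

99/13

a_0 = 7: 7/1
a_1 = 1: 8/1
a_2 = 1: 15/2
a_3 = 1: 23/3
a_4 = 1: 38/5
a_5 = 1: 61/8
a_6 = 1: 99/13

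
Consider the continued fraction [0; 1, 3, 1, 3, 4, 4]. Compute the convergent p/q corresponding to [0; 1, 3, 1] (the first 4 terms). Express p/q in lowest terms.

4/5

a_0 = 0: 0/1
a_1 = 1: 1/1
a_2 = 3: 3/4
a_3 = 1: 4/5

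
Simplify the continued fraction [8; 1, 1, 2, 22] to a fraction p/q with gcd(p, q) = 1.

Start with 22.
2 + 1/(22/1) = 2 + 1/22 = 45/22
1 + 1/(45/22) = 1 + 22/45 = 67/45
1 + 1/(67/45) = 1 + 45/67 = 112/67
8 + 1/(112/67) = 8 + 67/112 = 963/112

963/112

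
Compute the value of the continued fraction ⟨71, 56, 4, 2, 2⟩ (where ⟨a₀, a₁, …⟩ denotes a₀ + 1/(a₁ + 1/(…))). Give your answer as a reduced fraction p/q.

87849/1237

Use the convergent recurrence hₖ = aₖ·hₖ₋₁ + hₖ₋₂ (and likewise for the denominators kₖ):
a_0 = 71: 71/1
a_1 = 56: 3977/56
a_2 = 4: 15979/225
a_3 = 2: 35935/506
a_4 = 2: 87849/1237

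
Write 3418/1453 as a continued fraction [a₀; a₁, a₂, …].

[2; 2, 1, 5, 5, 1, 13]

3418 = 2·1453 + 512, so a_0 = 2
1453 = 2·512 + 429, so a_1 = 2
512 = 1·429 + 83, so a_2 = 1
429 = 5·83 + 14, so a_3 = 5
83 = 5·14 + 13, so a_4 = 5
14 = 1·13 + 1, so a_5 = 1
13 = 13·1 + 0, so a_6 = 13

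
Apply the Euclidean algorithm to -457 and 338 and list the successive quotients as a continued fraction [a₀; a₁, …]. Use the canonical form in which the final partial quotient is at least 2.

-457 ÷ 338 → quotient -2, remainder 219
338 ÷ 219 → quotient 1, remainder 119
219 ÷ 119 → quotient 1, remainder 100
119 ÷ 100 → quotient 1, remainder 19
100 ÷ 19 → quotient 5, remainder 5
19 ÷ 5 → quotient 3, remainder 4
5 ÷ 4 → quotient 1, remainder 1
4 ÷ 1 → quotient 4, remainder 0

[-2; 1, 1, 1, 5, 3, 1, 4]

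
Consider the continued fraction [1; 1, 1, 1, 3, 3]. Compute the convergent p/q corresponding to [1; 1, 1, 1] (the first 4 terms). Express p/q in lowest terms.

Start with 1.
1 + 1/(1/1) = 1 + 1/1 = 2/1
1 + 1/(2/1) = 1 + 1/2 = 3/2
1 + 1/(3/2) = 1 + 2/3 = 5/3

5/3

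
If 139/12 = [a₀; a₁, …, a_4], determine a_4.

⌊139/12⌋ = 11, remainder 7
⌊12/7⌋ = 1, remainder 5
⌊7/5⌋ = 1, remainder 2
⌊5/2⌋ = 2, remainder 1
⌊2/1⌋ = 2, remainder 0

2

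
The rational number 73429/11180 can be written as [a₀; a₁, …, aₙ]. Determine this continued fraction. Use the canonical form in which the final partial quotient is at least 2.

73429 = 6·11180 + 6349, so a_0 = 6
11180 = 1·6349 + 4831, so a_1 = 1
6349 = 1·4831 + 1518, so a_2 = 1
4831 = 3·1518 + 277, so a_3 = 3
1518 = 5·277 + 133, so a_4 = 5
277 = 2·133 + 11, so a_5 = 2
133 = 12·11 + 1, so a_6 = 12
11 = 11·1 + 0, so a_7 = 11

[6; 1, 1, 3, 5, 2, 12, 11]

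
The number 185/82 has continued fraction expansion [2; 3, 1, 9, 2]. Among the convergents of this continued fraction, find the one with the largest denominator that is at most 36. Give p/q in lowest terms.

List convergents until the denominator exceeds the bound:
a_0 = 2: 2/1  (≤ bound)
a_1 = 3: 7/3  (≤ bound)
a_2 = 1: 9/4  (≤ bound)
a_3 = 9: 88/39  (> 36, stop)

9/4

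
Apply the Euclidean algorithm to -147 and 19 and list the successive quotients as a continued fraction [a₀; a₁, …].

[-8; 3, 1, 4]

Run the Euclidean algorithm, recording each quotient:
⌊-147/19⌋ = -8, remainder 5
⌊19/5⌋ = 3, remainder 4
⌊5/4⌋ = 1, remainder 1
⌊4/1⌋ = 4, remainder 0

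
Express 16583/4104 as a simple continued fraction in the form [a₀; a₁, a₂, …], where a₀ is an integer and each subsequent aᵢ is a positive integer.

Repeatedly divide and take the remainder:
16583 = 4·4104 + 167, so a_0 = 4
4104 = 24·167 + 96, so a_1 = 24
167 = 1·96 + 71, so a_2 = 1
96 = 1·71 + 25, so a_3 = 1
71 = 2·25 + 21, so a_4 = 2
25 = 1·21 + 4, so a_5 = 1
21 = 5·4 + 1, so a_6 = 5
4 = 4·1 + 0, so a_7 = 4

[4; 24, 1, 1, 2, 1, 5, 4]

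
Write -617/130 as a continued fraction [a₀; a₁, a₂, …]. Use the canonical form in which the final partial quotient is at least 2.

[-5; 3, 1, 15, 2]

⌊-617/130⌋ = -5, remainder 33
⌊130/33⌋ = 3, remainder 31
⌊33/31⌋ = 1, remainder 2
⌊31/2⌋ = 15, remainder 1
⌊2/1⌋ = 2, remainder 0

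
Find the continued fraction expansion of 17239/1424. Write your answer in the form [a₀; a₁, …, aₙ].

17239 = 12·1424 + 151, so a_0 = 12
1424 = 9·151 + 65, so a_1 = 9
151 = 2·65 + 21, so a_2 = 2
65 = 3·21 + 2, so a_3 = 3
21 = 10·2 + 1, so a_4 = 10
2 = 2·1 + 0, so a_5 = 2

[12; 9, 2, 3, 10, 2]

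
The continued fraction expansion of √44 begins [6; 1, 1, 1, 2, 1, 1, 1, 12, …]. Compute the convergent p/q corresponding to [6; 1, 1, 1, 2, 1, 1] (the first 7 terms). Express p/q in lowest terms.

Compute successive convergents:
a_0 = 6: 6/1
a_1 = 1: 7/1
a_2 = 1: 13/2
a_3 = 1: 20/3
a_4 = 2: 53/8
a_5 = 1: 73/11
a_6 = 1: 126/19

126/19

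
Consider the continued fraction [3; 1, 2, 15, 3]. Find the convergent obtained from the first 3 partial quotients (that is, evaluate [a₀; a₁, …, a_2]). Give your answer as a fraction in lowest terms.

11/3

a_0 = 3: 3/1
a_1 = 1: 4/1
a_2 = 2: 11/3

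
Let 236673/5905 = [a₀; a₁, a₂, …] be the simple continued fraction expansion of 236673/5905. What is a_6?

3

236673 ÷ 5905 → quotient 40, remainder 473
5905 ÷ 473 → quotient 12, remainder 229
473 ÷ 229 → quotient 2, remainder 15
229 ÷ 15 → quotient 15, remainder 4
15 ÷ 4 → quotient 3, remainder 3
4 ÷ 3 → quotient 1, remainder 1
3 ÷ 1 → quotient 3, remainder 0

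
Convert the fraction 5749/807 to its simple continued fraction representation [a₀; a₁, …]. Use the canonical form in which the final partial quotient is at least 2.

5749 ÷ 807 → quotient 7, remainder 100
807 ÷ 100 → quotient 8, remainder 7
100 ÷ 7 → quotient 14, remainder 2
7 ÷ 2 → quotient 3, remainder 1
2 ÷ 1 → quotient 2, remainder 0

[7; 8, 14, 3, 2]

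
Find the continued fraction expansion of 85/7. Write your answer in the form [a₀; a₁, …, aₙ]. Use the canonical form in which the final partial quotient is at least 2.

⌊85/7⌋ = 12, remainder 1
⌊7/1⌋ = 7, remainder 0

[12; 7]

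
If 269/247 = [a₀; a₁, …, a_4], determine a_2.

4

269 = 1·247 + 22, so a_0 = 1
247 = 11·22 + 5, so a_1 = 11
22 = 4·5 + 2, so a_2 = 4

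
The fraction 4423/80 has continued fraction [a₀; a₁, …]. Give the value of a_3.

11

Apply division with remainder until the remainder is 0:
4423 ÷ 80 → quotient 55, remainder 23
80 ÷ 23 → quotient 3, remainder 11
23 ÷ 11 → quotient 2, remainder 1
11 ÷ 1 → quotient 11, remainder 0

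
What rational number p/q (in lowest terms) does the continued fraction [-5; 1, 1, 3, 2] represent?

Start with 2.
3 + 1/(2/1) = 3 + 1/2 = 7/2
1 + 1/(7/2) = 1 + 2/7 = 9/7
1 + 1/(9/7) = 1 + 7/9 = 16/9
-5 + 1/(16/9) = -5 + 9/16 = -71/16

-71/16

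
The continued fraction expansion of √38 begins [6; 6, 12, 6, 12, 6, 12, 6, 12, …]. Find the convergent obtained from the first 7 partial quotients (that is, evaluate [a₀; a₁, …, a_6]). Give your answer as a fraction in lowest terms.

2463306/399601

a_0 = 6: 6/1
a_1 = 6: 37/6
a_2 = 12: 450/73
a_3 = 6: 2737/444
a_4 = 12: 33294/5401
a_5 = 6: 202501/32850
a_6 = 12: 2463306/399601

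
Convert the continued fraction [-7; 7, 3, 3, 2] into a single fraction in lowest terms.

Start with 2.
3 + 1/(2/1) = 3 + 1/2 = 7/2
3 + 1/(7/2) = 3 + 2/7 = 23/7
7 + 1/(23/7) = 7 + 7/23 = 168/23
-7 + 1/(168/23) = -7 + 23/168 = -1153/168

-1153/168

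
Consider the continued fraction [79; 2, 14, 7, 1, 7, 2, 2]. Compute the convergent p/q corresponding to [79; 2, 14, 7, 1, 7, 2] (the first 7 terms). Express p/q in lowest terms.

311573/3920

Collapse the nested fraction from the inside out:
Start with 2.
7 + 1/(2/1) = 7 + 1/2 = 15/2
1 + 1/(15/2) = 1 + 2/15 = 17/15
7 + 1/(17/15) = 7 + 15/17 = 134/17
14 + 1/(134/17) = 14 + 17/134 = 1893/134
2 + 1/(1893/134) = 2 + 134/1893 = 3920/1893
79 + 1/(3920/1893) = 79 + 1893/3920 = 311573/3920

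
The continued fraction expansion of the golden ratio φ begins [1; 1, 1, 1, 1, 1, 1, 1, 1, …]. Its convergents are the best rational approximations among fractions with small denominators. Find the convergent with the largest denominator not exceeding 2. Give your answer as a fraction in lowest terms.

3/2

List convergents until the denominator exceeds the bound:
a_0 = 1: 1/1  (≤ bound)
a_1 = 1: 2/1  (≤ bound)
a_2 = 1: 3/2  (≤ bound)
a_3 = 1: 5/3  (> 2, stop)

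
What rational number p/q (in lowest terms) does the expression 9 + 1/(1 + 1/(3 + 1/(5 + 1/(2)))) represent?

449/46

Start with 2.
5 + 1/(2/1) = 5 + 1/2 = 11/2
3 + 1/(11/2) = 3 + 2/11 = 35/11
1 + 1/(35/11) = 1 + 11/35 = 46/35
9 + 1/(46/35) = 9 + 35/46 = 449/46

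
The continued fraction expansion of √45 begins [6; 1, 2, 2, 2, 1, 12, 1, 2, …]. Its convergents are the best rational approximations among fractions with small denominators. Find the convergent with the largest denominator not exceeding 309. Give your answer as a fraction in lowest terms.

a_0 = 6: 6/1  (≤ bound)
a_1 = 1: 7/1  (≤ bound)
a_2 = 2: 20/3  (≤ bound)
a_3 = 2: 47/7  (≤ bound)
a_4 = 2: 114/17  (≤ bound)
a_5 = 1: 161/24  (≤ bound)
a_6 = 12: 2046/305  (≤ bound)
a_7 = 1: 2207/329  (> 309, stop)

2046/305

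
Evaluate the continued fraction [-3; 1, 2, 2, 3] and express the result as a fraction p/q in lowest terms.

a_0 = -3: -3/1
a_1 = 1: -2/1
a_2 = 2: -7/3
a_3 = 2: -16/7
a_4 = 3: -55/24

-55/24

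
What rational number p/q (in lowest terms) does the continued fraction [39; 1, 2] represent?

Start with 2.
1 + 1/(2/1) = 1 + 1/2 = 3/2
39 + 1/(3/2) = 39 + 2/3 = 119/3

119/3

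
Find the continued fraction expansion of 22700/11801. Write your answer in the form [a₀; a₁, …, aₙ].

[1; 1, 12, 12, 37, 2]

Repeatedly divide and take the remainder:
⌊22700/11801⌋ = 1, remainder 10899
⌊11801/10899⌋ = 1, remainder 902
⌊10899/902⌋ = 12, remainder 75
⌊902/75⌋ = 12, remainder 2
⌊75/2⌋ = 37, remainder 1
⌊2/1⌋ = 2, remainder 0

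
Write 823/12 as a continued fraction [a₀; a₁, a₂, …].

[68; 1, 1, 2, 2]

Run the Euclidean algorithm, recording each quotient:
⌊823/12⌋ = 68, remainder 7
⌊12/7⌋ = 1, remainder 5
⌊7/5⌋ = 1, remainder 2
⌊5/2⌋ = 2, remainder 1
⌊2/1⌋ = 2, remainder 0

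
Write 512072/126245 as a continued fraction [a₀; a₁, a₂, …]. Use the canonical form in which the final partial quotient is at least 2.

Repeatedly divide and take the remainder:
⌊512072/126245⌋ = 4, remainder 7092
⌊126245/7092⌋ = 17, remainder 5681
⌊7092/5681⌋ = 1, remainder 1411
⌊5681/1411⌋ = 4, remainder 37
⌊1411/37⌋ = 38, remainder 5
⌊37/5⌋ = 7, remainder 2
⌊5/2⌋ = 2, remainder 1
⌊2/1⌋ = 2, remainder 0

[4; 17, 1, 4, 38, 7, 2, 2]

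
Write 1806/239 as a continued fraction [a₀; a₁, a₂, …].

⌊1806/239⌋ = 7, remainder 133
⌊239/133⌋ = 1, remainder 106
⌊133/106⌋ = 1, remainder 27
⌊106/27⌋ = 3, remainder 25
⌊27/25⌋ = 1, remainder 2
⌊25/2⌋ = 12, remainder 1
⌊2/1⌋ = 2, remainder 0

[7; 1, 1, 3, 1, 12, 2]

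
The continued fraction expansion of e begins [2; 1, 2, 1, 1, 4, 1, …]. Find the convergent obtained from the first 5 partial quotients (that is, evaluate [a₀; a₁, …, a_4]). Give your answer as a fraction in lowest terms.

19/7

Starting at the tail and folding back:
Start with 1.
1 + 1/(1/1) = 1 + 1/1 = 2/1
2 + 1/(2/1) = 2 + 1/2 = 5/2
1 + 1/(5/2) = 1 + 2/5 = 7/5
2 + 1/(7/5) = 2 + 5/7 = 19/7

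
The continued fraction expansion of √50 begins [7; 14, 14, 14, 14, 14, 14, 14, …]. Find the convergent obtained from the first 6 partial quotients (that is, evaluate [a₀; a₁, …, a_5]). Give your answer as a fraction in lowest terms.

3880899/548842

a_0 = 7: 7/1
a_1 = 14: 99/14
a_2 = 14: 1393/197
a_3 = 14: 19601/2772
a_4 = 14: 275807/39005
a_5 = 14: 3880899/548842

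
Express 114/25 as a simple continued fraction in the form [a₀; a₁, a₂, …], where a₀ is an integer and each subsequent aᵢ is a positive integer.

114 = 4·25 + 14, so a_0 = 4
25 = 1·14 + 11, so a_1 = 1
14 = 1·11 + 3, so a_2 = 1
11 = 3·3 + 2, so a_3 = 3
3 = 1·2 + 1, so a_4 = 1
2 = 2·1 + 0, so a_5 = 2

[4; 1, 1, 3, 1, 2]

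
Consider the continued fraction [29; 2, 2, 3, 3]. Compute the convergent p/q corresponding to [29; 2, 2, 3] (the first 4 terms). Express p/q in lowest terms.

Start with 3.
2 + 1/(3/1) = 2 + 1/3 = 7/3
2 + 1/(7/3) = 2 + 3/7 = 17/7
29 + 1/(17/7) = 29 + 7/17 = 500/17

500/17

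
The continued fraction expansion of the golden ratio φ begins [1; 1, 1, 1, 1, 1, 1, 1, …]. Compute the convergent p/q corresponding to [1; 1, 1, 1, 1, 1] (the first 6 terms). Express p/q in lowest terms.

Collapse the nested fraction from the inside out:
Start with 1.
1 + 1/(1/1) = 1 + 1/1 = 2/1
1 + 1/(2/1) = 1 + 1/2 = 3/2
1 + 1/(3/2) = 1 + 2/3 = 5/3
1 + 1/(5/3) = 1 + 3/5 = 8/5
1 + 1/(8/5) = 1 + 5/8 = 13/8

13/8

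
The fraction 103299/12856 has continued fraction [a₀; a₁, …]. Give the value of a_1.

Apply division with remainder until the remainder is 0:
⌊103299/12856⌋ = 8, remainder 451
⌊12856/451⌋ = 28, remainder 228

28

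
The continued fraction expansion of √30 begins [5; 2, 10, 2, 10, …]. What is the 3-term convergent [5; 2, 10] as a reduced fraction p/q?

a_0 = 5: 5/1
a_1 = 2: 11/2
a_2 = 10: 115/21

115/21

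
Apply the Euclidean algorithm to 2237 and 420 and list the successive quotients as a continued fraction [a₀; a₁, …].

[5; 3, 15, 4, 2]

⌊2237/420⌋ = 5, remainder 137
⌊420/137⌋ = 3, remainder 9
⌊137/9⌋ = 15, remainder 2
⌊9/2⌋ = 4, remainder 1
⌊2/1⌋ = 2, remainder 0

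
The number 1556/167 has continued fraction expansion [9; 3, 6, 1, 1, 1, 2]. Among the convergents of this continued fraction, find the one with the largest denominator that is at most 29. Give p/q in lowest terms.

a_0 = 9: 9/1  (≤ bound)
a_1 = 3: 28/3  (≤ bound)
a_2 = 6: 177/19  (≤ bound)
a_3 = 1: 205/22  (≤ bound)
a_4 = 1: 382/41  (> 29, stop)

205/22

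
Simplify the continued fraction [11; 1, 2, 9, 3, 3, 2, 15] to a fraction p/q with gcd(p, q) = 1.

Start with 15.
2 + 1/(15/1) = 2 + 1/15 = 31/15
3 + 1/(31/15) = 3 + 15/31 = 108/31
3 + 1/(108/31) = 3 + 31/108 = 355/108
9 + 1/(355/108) = 9 + 108/355 = 3303/355
2 + 1/(3303/355) = 2 + 355/3303 = 6961/3303
1 + 1/(6961/3303) = 1 + 3303/6961 = 10264/6961
11 + 1/(10264/6961) = 11 + 6961/10264 = 119865/10264

119865/10264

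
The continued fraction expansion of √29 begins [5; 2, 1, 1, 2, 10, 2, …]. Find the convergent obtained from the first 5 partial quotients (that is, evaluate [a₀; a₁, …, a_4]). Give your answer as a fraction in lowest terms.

70/13

Start with 2.
1 + 1/(2/1) = 1 + 1/2 = 3/2
1 + 1/(3/2) = 1 + 2/3 = 5/3
2 + 1/(5/3) = 2 + 3/5 = 13/5
5 + 1/(13/5) = 5 + 5/13 = 70/13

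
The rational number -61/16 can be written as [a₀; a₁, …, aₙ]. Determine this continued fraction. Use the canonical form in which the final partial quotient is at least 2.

-61 = -4·16 + 3, so a_0 = -4
16 = 5·3 + 1, so a_1 = 5
3 = 3·1 + 0, so a_2 = 3

[-4; 5, 3]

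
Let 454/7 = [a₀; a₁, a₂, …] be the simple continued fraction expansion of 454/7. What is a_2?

⌊454/7⌋ = 64, remainder 6
⌊7/6⌋ = 1, remainder 1
⌊6/1⌋ = 6, remainder 0

6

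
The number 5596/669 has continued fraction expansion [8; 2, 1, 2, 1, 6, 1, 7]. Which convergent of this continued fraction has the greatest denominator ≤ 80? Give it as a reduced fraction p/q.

619/74

a_0 = 8: 8/1  (≤ bound)
a_1 = 2: 17/2  (≤ bound)
a_2 = 1: 25/3  (≤ bound)
a_3 = 2: 67/8  (≤ bound)
a_4 = 1: 92/11  (≤ bound)
a_5 = 6: 619/74  (≤ bound)
a_6 = 1: 711/85  (> 80, stop)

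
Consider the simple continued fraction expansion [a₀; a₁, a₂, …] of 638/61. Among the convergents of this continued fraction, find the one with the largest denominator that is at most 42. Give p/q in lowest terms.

251/24

List convergents until the denominator exceeds the bound:
a_0 = 10: 10/1  (≤ bound)
a_1 = 2: 21/2  (≤ bound)
a_2 = 5: 115/11  (≤ bound)
a_3 = 1: 136/13  (≤ bound)
a_4 = 1: 251/24  (≤ bound)
a_5 = 2: 638/61  (> 42, stop)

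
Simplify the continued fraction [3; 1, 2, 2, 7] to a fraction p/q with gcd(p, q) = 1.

Start with 7.
2 + 1/(7/1) = 2 + 1/7 = 15/7
2 + 1/(15/7) = 2 + 7/15 = 37/15
1 + 1/(37/15) = 1 + 15/37 = 52/37
3 + 1/(52/37) = 3 + 37/52 = 193/52

193/52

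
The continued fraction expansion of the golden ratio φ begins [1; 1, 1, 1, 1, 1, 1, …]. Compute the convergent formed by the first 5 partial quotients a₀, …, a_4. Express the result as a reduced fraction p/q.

Start with 1.
1 + 1/(1/1) = 1 + 1/1 = 2/1
1 + 1/(2/1) = 1 + 1/2 = 3/2
1 + 1/(3/2) = 1 + 2/3 = 5/3
1 + 1/(5/3) = 1 + 3/5 = 8/5

8/5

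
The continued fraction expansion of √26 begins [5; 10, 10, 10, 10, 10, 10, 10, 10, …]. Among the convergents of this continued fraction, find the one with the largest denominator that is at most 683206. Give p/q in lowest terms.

List convergents until the denominator exceeds the bound:
a_0 = 5: 5/1  (≤ bound)
a_1 = 10: 51/10  (≤ bound)
a_2 = 10: 515/101  (≤ bound)
a_3 = 10: 5201/1020  (≤ bound)
a_4 = 10: 52525/10301  (≤ bound)
a_5 = 10: 530451/104030  (≤ bound)
a_6 = 10: 5357035/1050601  (> 683206, stop)

530451/104030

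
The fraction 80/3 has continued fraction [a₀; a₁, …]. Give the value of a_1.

1

Repeatedly divide and take the remainder:
80 ÷ 3 → quotient 26, remainder 2
3 ÷ 2 → quotient 1, remainder 1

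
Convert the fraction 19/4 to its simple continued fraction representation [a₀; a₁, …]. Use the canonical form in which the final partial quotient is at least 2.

19 ÷ 4 → quotient 4, remainder 3
4 ÷ 3 → quotient 1, remainder 1
3 ÷ 1 → quotient 3, remainder 0

[4; 1, 3]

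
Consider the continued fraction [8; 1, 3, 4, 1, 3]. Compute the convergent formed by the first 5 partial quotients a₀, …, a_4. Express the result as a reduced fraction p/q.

184/21

Starting at the tail and folding back:
Start with 1.
4 + 1/(1/1) = 4 + 1/1 = 5/1
3 + 1/(5/1) = 3 + 1/5 = 16/5
1 + 1/(16/5) = 1 + 5/16 = 21/16
8 + 1/(21/16) = 8 + 16/21 = 184/21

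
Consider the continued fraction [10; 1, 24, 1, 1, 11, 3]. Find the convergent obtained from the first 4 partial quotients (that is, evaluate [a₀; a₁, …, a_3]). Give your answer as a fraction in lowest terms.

Start with 1.
24 + 1/(1/1) = 24 + 1/1 = 25/1
1 + 1/(25/1) = 1 + 1/25 = 26/25
10 + 1/(26/25) = 10 + 25/26 = 285/26

285/26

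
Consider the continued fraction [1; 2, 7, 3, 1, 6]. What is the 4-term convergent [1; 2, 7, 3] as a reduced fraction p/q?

69/47

a_0 = 1: 1/1
a_1 = 2: 3/2
a_2 = 7: 22/15
a_3 = 3: 69/47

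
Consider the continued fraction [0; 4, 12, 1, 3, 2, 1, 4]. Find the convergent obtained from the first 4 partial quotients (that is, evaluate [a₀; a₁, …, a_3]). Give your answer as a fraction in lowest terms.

a_0 = 0: 0/1
a_1 = 4: 1/4
a_2 = 12: 12/49
a_3 = 1: 13/53

13/53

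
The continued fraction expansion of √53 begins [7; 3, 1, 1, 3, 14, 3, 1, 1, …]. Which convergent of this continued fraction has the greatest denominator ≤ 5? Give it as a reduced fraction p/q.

List convergents until the denominator exceeds the bound:
a_0 = 7: 7/1  (≤ bound)
a_1 = 3: 22/3  (≤ bound)
a_2 = 1: 29/4  (≤ bound)
a_3 = 1: 51/7  (> 5, stop)

29/4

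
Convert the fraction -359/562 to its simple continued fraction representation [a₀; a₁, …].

[-1; 2, 1, 3, 3, 7, 2]

⌊-359/562⌋ = -1, remainder 203
⌊562/203⌋ = 2, remainder 156
⌊203/156⌋ = 1, remainder 47
⌊156/47⌋ = 3, remainder 15
⌊47/15⌋ = 3, remainder 2
⌊15/2⌋ = 7, remainder 1
⌊2/1⌋ = 2, remainder 0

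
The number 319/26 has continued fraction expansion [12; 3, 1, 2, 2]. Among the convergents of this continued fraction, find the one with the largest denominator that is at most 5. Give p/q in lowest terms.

49/4

a_0 = 12: 12/1  (≤ bound)
a_1 = 3: 37/3  (≤ bound)
a_2 = 1: 49/4  (≤ bound)
a_3 = 2: 135/11  (> 5, stop)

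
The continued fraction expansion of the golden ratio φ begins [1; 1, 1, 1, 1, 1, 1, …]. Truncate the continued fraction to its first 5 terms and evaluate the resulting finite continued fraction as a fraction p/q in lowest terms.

Collapse the nested fraction from the inside out:
Start with 1.
1 + 1/(1/1) = 1 + 1/1 = 2/1
1 + 1/(2/1) = 1 + 1/2 = 3/2
1 + 1/(3/2) = 1 + 2/3 = 5/3
1 + 1/(5/3) = 1 + 3/5 = 8/5

8/5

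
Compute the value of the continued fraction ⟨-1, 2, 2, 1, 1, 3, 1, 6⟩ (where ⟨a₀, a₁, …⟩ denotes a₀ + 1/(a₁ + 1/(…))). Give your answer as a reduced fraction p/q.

Compute successive convergents:
a_0 = -1: -1/1
a_1 = 2: -1/2
a_2 = 2: -3/5
a_3 = 1: -4/7
a_4 = 1: -7/12
a_5 = 3: -25/43
a_6 = 1: -32/55
a_7 = 6: -217/373

-217/373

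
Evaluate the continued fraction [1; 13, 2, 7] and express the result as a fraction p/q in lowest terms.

217/202

a_0 = 1: 1/1
a_1 = 13: 14/13
a_2 = 2: 29/27
a_3 = 7: 217/202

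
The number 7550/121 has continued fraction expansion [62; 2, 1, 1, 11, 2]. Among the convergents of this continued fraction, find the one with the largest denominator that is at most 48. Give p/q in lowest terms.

a_0 = 62: 62/1  (≤ bound)
a_1 = 2: 125/2  (≤ bound)
a_2 = 1: 187/3  (≤ bound)
a_3 = 1: 312/5  (≤ bound)
a_4 = 11: 3619/58  (> 48, stop)

312/5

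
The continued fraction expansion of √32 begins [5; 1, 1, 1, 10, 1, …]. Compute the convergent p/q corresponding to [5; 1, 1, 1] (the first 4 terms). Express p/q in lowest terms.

Start with 1.
1 + 1/(1/1) = 1 + 1/1 = 2/1
1 + 1/(2/1) = 1 + 1/2 = 3/2
5 + 1/(3/2) = 5 + 2/3 = 17/3

17/3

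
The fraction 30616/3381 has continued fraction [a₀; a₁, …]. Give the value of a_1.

18

30616 ÷ 3381 → quotient 9, remainder 187
3381 ÷ 187 → quotient 18, remainder 15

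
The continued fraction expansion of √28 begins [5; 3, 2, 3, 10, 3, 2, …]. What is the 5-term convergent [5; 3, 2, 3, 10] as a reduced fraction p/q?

Start with 10.
3 + 1/(10/1) = 3 + 1/10 = 31/10
2 + 1/(31/10) = 2 + 10/31 = 72/31
3 + 1/(72/31) = 3 + 31/72 = 247/72
5 + 1/(247/72) = 5 + 72/247 = 1307/247

1307/247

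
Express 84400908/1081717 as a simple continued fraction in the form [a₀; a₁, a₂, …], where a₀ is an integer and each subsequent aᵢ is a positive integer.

[78; 40, 11, 13, 1, 12, 2, 6]

84400908 ÷ 1081717 → quotient 78, remainder 26982
1081717 ÷ 26982 → quotient 40, remainder 2437
26982 ÷ 2437 → quotient 11, remainder 175
2437 ÷ 175 → quotient 13, remainder 162
175 ÷ 162 → quotient 1, remainder 13
162 ÷ 13 → quotient 12, remainder 6
13 ÷ 6 → quotient 2, remainder 1
6 ÷ 1 → quotient 6, remainder 0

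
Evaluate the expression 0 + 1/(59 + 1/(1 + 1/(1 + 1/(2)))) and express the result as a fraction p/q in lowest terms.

a_0 = 0: 0/1
a_1 = 59: 1/59
a_2 = 1: 1/60
a_3 = 1: 2/119
a_4 = 2: 5/298

5/298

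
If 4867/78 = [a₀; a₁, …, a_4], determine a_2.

Apply division with remainder until the remainder is 0:
4867 ÷ 78 → quotient 62, remainder 31
78 ÷ 31 → quotient 2, remainder 16
31 ÷ 16 → quotient 1, remainder 15

1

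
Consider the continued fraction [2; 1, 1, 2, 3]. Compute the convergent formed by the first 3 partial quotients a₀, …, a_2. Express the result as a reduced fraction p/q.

5/2

Starting at the tail and folding back:
Start with 1.
1 + 1/(1/1) = 1 + 1/1 = 2/1
2 + 1/(2/1) = 2 + 1/2 = 5/2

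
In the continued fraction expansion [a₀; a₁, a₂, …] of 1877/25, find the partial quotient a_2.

2

1877 ÷ 25 → quotient 75, remainder 2
25 ÷ 2 → quotient 12, remainder 1
2 ÷ 1 → quotient 2, remainder 0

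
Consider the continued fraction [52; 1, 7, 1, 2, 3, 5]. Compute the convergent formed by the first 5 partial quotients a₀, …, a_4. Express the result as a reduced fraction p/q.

1375/26

a_0 = 52: 52/1
a_1 = 1: 53/1
a_2 = 7: 423/8
a_3 = 1: 476/9
a_4 = 2: 1375/26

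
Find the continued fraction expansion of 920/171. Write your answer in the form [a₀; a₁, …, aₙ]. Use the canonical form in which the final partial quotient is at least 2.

[5; 2, 1, 1, 1, 2, 2, 3]

Repeatedly divide and take the remainder:
⌊920/171⌋ = 5, remainder 65
⌊171/65⌋ = 2, remainder 41
⌊65/41⌋ = 1, remainder 24
⌊41/24⌋ = 1, remainder 17
⌊24/17⌋ = 1, remainder 7
⌊17/7⌋ = 2, remainder 3
⌊7/3⌋ = 2, remainder 1
⌊3/1⌋ = 3, remainder 0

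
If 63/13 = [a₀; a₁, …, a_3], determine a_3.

Apply division with remainder until the remainder is 0:
63 = 4·13 + 11, so a_0 = 4
13 = 1·11 + 2, so a_1 = 1
11 = 5·2 + 1, so a_2 = 5
2 = 2·1 + 0, so a_3 = 2

2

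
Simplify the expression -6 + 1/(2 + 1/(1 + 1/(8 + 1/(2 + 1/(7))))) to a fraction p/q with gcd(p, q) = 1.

-2324/411

a_0 = -6: -6/1
a_1 = 2: -11/2
a_2 = 1: -17/3
a_3 = 8: -147/26
a_4 = 2: -311/55
a_5 = 7: -2324/411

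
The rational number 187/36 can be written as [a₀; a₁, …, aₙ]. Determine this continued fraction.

[5; 5, 7]

187 ÷ 36 → quotient 5, remainder 7
36 ÷ 7 → quotient 5, remainder 1
7 ÷ 1 → quotient 7, remainder 0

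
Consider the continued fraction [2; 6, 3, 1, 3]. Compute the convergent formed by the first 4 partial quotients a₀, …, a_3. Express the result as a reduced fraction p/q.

Build up convergents one term at a time:
a_0 = 2: 2/1
a_1 = 6: 13/6
a_2 = 3: 41/19
a_3 = 1: 54/25

54/25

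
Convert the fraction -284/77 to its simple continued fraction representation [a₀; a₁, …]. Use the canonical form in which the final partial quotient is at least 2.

⌊-284/77⌋ = -4, remainder 24
⌊77/24⌋ = 3, remainder 5
⌊24/5⌋ = 4, remainder 4
⌊5/4⌋ = 1, remainder 1
⌊4/1⌋ = 4, remainder 0

[-4; 3, 4, 1, 4]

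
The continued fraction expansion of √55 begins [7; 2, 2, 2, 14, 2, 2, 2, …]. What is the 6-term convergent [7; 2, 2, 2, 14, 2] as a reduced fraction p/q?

a_0 = 7: 7/1
a_1 = 2: 15/2
a_2 = 2: 37/5
a_3 = 2: 89/12
a_4 = 14: 1283/173
a_5 = 2: 2655/358

2655/358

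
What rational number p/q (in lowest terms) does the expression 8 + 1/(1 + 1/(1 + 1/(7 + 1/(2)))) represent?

a_0 = 8: 8/1
a_1 = 1: 9/1
a_2 = 1: 17/2
a_3 = 7: 128/15
a_4 = 2: 273/32

273/32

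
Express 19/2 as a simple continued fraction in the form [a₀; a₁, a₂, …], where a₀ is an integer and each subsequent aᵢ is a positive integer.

⌊19/2⌋ = 9, remainder 1
⌊2/1⌋ = 2, remainder 0

[9; 2]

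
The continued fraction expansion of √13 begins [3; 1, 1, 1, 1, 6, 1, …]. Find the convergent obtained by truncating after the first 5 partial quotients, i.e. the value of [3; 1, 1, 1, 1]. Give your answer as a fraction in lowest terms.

Starting at the tail and folding back:
Start with 1.
1 + 1/(1/1) = 1 + 1/1 = 2/1
1 + 1/(2/1) = 1 + 1/2 = 3/2
1 + 1/(3/2) = 1 + 2/3 = 5/3
3 + 1/(5/3) = 3 + 3/5 = 18/5

18/5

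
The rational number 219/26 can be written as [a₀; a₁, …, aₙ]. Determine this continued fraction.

[8; 2, 2, 1, 3]

Repeatedly divide and take the remainder:
219 = 8·26 + 11, so a_0 = 8
26 = 2·11 + 4, so a_1 = 2
11 = 2·4 + 3, so a_2 = 2
4 = 1·3 + 1, so a_3 = 1
3 = 3·1 + 0, so a_4 = 3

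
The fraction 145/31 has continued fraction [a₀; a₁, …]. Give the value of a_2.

2

Apply division with remainder until the remainder is 0:
145 ÷ 31 → quotient 4, remainder 21
31 ÷ 21 → quotient 1, remainder 10
21 ÷ 10 → quotient 2, remainder 1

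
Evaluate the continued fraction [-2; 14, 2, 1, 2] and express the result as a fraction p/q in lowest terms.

-222/115

Collapse the nested fraction from the inside out:
Start with 2.
1 + 1/(2/1) = 1 + 1/2 = 3/2
2 + 1/(3/2) = 2 + 2/3 = 8/3
14 + 1/(8/3) = 14 + 3/8 = 115/8
-2 + 1/(115/8) = -2 + 8/115 = -222/115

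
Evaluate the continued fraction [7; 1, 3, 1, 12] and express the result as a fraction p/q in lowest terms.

Start with 12.
1 + 1/(12/1) = 1 + 1/12 = 13/12
3 + 1/(13/12) = 3 + 12/13 = 51/13
1 + 1/(51/13) = 1 + 13/51 = 64/51
7 + 1/(64/51) = 7 + 51/64 = 499/64

499/64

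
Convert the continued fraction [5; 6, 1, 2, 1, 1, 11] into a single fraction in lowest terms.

2801/544

Use the convergent recurrence hₖ = aₖ·hₖ₋₁ + hₖ₋₂ (and likewise for the denominators kₖ):
a_0 = 5: 5/1
a_1 = 6: 31/6
a_2 = 1: 36/7
a_3 = 2: 103/20
a_4 = 1: 139/27
a_5 = 1: 242/47
a_6 = 11: 2801/544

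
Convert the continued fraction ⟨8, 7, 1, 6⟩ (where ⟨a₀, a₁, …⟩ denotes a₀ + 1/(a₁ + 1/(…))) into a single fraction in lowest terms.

447/55

a_0 = 8: 8/1
a_1 = 7: 57/7
a_2 = 1: 65/8
a_3 = 6: 447/55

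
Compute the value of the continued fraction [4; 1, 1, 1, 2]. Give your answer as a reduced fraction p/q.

37/8

Start with 2.
1 + 1/(2/1) = 1 + 1/2 = 3/2
1 + 1/(3/2) = 1 + 2/3 = 5/3
1 + 1/(5/3) = 1 + 3/5 = 8/5
4 + 1/(8/5) = 4 + 5/8 = 37/8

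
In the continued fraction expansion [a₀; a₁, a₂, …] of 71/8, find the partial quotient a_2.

71 ÷ 8 → quotient 8, remainder 7
8 ÷ 7 → quotient 1, remainder 1
7 ÷ 1 → quotient 7, remainder 0

7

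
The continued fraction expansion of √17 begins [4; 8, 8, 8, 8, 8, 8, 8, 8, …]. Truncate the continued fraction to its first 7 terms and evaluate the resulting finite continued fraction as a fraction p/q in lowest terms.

1166876/283009

Start with 8.
8 + 1/(8/1) = 8 + 1/8 = 65/8
8 + 1/(65/8) = 8 + 8/65 = 528/65
8 + 1/(528/65) = 8 + 65/528 = 4289/528
8 + 1/(4289/528) = 8 + 528/4289 = 34840/4289
8 + 1/(34840/4289) = 8 + 4289/34840 = 283009/34840
4 + 1/(283009/34840) = 4 + 34840/283009 = 1166876/283009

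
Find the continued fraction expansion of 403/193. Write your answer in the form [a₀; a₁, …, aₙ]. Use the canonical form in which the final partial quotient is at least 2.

⌊403/193⌋ = 2, remainder 17
⌊193/17⌋ = 11, remainder 6
⌊17/6⌋ = 2, remainder 5
⌊6/5⌋ = 1, remainder 1
⌊5/1⌋ = 5, remainder 0

[2; 11, 2, 1, 5]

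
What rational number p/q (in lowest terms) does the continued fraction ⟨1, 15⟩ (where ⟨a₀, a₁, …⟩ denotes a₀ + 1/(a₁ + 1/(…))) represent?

16/15

Start with 15.
1 + 1/(15/1) = 1 + 1/15 = 16/15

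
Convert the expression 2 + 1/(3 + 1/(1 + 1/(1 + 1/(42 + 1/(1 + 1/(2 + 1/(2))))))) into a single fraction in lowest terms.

Compute successive convergents:
a_0 = 2: 2/1
a_1 = 3: 7/3
a_2 = 1: 9/4
a_3 = 1: 16/7
a_4 = 42: 681/298
a_5 = 1: 697/305
a_6 = 2: 2075/908
a_7 = 2: 4847/2121

4847/2121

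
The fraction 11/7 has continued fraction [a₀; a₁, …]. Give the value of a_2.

11 ÷ 7 → quotient 1, remainder 4
7 ÷ 4 → quotient 1, remainder 3
4 ÷ 3 → quotient 1, remainder 1

1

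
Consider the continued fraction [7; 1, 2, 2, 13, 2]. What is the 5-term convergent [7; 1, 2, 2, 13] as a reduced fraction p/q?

Build up convergents one term at a time:
a_0 = 7: 7/1
a_1 = 1: 8/1
a_2 = 2: 23/3
a_3 = 2: 54/7
a_4 = 13: 725/94

725/94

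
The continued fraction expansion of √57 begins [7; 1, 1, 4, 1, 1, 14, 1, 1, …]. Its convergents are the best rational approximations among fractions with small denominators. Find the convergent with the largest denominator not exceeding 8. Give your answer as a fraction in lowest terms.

a_0 = 7: 7/1  (≤ bound)
a_1 = 1: 8/1  (≤ bound)
a_2 = 1: 15/2  (≤ bound)
a_3 = 4: 68/9  (> 8, stop)

15/2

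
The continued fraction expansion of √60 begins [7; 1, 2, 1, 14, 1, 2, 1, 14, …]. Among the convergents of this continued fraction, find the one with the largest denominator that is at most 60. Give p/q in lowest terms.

457/59

List convergents until the denominator exceeds the bound:
a_0 = 7: 7/1  (≤ bound)
a_1 = 1: 8/1  (≤ bound)
a_2 = 2: 23/3  (≤ bound)
a_3 = 1: 31/4  (≤ bound)
a_4 = 14: 457/59  (≤ bound)
a_5 = 1: 488/63  (> 60, stop)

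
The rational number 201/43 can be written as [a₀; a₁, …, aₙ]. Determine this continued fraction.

[4; 1, 2, 14]

⌊201/43⌋ = 4, remainder 29
⌊43/29⌋ = 1, remainder 14
⌊29/14⌋ = 2, remainder 1
⌊14/1⌋ = 14, remainder 0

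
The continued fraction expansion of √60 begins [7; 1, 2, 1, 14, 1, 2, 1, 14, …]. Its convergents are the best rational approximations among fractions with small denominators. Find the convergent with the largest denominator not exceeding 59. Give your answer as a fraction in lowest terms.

457/59

a_0 = 7: 7/1  (≤ bound)
a_1 = 1: 8/1  (≤ bound)
a_2 = 2: 23/3  (≤ bound)
a_3 = 1: 31/4  (≤ bound)
a_4 = 14: 457/59  (≤ bound)
a_5 = 1: 488/63  (> 59, stop)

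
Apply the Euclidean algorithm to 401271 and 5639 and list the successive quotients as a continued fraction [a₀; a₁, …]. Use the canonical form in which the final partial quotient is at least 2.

[71; 6, 3, 1, 36, 1, 5]

401271 = 71·5639 + 902, so a_0 = 71
5639 = 6·902 + 227, so a_1 = 6
902 = 3·227 + 221, so a_2 = 3
227 = 1·221 + 6, so a_3 = 1
221 = 36·6 + 5, so a_4 = 36
6 = 1·5 + 1, so a_5 = 1
5 = 5·1 + 0, so a_6 = 5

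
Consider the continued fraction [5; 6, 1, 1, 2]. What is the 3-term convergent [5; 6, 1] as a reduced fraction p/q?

a_0 = 5: 5/1
a_1 = 6: 31/6
a_2 = 1: 36/7

36/7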